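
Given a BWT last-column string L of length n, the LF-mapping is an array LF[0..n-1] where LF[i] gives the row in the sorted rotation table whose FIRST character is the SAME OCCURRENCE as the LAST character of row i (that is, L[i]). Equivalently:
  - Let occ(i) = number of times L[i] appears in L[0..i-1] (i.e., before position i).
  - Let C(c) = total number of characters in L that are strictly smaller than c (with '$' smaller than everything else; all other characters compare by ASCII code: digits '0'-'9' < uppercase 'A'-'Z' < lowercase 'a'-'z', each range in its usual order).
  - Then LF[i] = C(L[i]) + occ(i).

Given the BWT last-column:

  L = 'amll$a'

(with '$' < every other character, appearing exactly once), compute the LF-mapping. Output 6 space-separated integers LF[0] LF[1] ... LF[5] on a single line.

Answer: 1 5 3 4 0 2

Derivation:
Char counts: '$':1, 'a':2, 'l':2, 'm':1
C (first-col start): C('$')=0, C('a')=1, C('l')=3, C('m')=5
L[0]='a': occ=0, LF[0]=C('a')+0=1+0=1
L[1]='m': occ=0, LF[1]=C('m')+0=5+0=5
L[2]='l': occ=0, LF[2]=C('l')+0=3+0=3
L[3]='l': occ=1, LF[3]=C('l')+1=3+1=4
L[4]='$': occ=0, LF[4]=C('$')+0=0+0=0
L[5]='a': occ=1, LF[5]=C('a')+1=1+1=2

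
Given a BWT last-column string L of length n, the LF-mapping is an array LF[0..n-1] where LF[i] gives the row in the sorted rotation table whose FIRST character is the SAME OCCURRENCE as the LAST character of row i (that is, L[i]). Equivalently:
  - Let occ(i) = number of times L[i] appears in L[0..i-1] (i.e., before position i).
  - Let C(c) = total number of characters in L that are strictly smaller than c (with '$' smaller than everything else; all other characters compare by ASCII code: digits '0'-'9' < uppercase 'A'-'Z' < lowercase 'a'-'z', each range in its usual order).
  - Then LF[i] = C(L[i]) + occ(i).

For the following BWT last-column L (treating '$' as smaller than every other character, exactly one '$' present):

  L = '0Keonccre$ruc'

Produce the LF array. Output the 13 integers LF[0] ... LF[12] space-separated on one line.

Char counts: '$':1, '0':1, 'K':1, 'c':3, 'e':2, 'n':1, 'o':1, 'r':2, 'u':1
C (first-col start): C('$')=0, C('0')=1, C('K')=2, C('c')=3, C('e')=6, C('n')=8, C('o')=9, C('r')=10, C('u')=12
L[0]='0': occ=0, LF[0]=C('0')+0=1+0=1
L[1]='K': occ=0, LF[1]=C('K')+0=2+0=2
L[2]='e': occ=0, LF[2]=C('e')+0=6+0=6
L[3]='o': occ=0, LF[3]=C('o')+0=9+0=9
L[4]='n': occ=0, LF[4]=C('n')+0=8+0=8
L[5]='c': occ=0, LF[5]=C('c')+0=3+0=3
L[6]='c': occ=1, LF[6]=C('c')+1=3+1=4
L[7]='r': occ=0, LF[7]=C('r')+0=10+0=10
L[8]='e': occ=1, LF[8]=C('e')+1=6+1=7
L[9]='$': occ=0, LF[9]=C('$')+0=0+0=0
L[10]='r': occ=1, LF[10]=C('r')+1=10+1=11
L[11]='u': occ=0, LF[11]=C('u')+0=12+0=12
L[12]='c': occ=2, LF[12]=C('c')+2=3+2=5

Answer: 1 2 6 9 8 3 4 10 7 0 11 12 5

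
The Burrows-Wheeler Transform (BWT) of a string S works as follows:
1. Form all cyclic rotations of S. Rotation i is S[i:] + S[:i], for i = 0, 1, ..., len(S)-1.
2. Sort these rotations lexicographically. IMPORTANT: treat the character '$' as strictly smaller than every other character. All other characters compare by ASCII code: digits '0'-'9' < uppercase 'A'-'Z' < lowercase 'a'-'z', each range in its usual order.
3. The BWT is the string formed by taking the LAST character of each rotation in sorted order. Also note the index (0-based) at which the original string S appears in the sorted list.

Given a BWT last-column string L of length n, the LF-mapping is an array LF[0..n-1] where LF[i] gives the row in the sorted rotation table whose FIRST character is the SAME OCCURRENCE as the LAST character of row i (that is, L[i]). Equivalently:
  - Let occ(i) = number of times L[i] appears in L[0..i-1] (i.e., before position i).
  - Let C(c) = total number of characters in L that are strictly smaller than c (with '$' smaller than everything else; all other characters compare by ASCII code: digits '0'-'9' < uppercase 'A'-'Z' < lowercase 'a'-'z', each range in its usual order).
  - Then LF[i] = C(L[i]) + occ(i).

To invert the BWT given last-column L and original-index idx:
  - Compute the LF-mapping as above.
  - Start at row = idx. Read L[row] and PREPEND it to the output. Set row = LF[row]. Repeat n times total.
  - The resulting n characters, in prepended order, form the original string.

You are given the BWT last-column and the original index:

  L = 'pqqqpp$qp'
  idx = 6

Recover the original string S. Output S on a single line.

LF mapping: 1 5 6 7 2 3 0 8 4
Walk LF starting at row 6, prepending L[row]:
  step 1: row=6, L[6]='$', prepend. Next row=LF[6]=0
  step 2: row=0, L[0]='p', prepend. Next row=LF[0]=1
  step 3: row=1, L[1]='q', prepend. Next row=LF[1]=5
  step 4: row=5, L[5]='p', prepend. Next row=LF[5]=3
  step 5: row=3, L[3]='q', prepend. Next row=LF[3]=7
  step 6: row=7, L[7]='q', prepend. Next row=LF[7]=8
  step 7: row=8, L[8]='p', prepend. Next row=LF[8]=4
  step 8: row=4, L[4]='p', prepend. Next row=LF[4]=2
  step 9: row=2, L[2]='q', prepend. Next row=LF[2]=6
Reversed output: qppqqpqp$

Answer: qppqqpqp$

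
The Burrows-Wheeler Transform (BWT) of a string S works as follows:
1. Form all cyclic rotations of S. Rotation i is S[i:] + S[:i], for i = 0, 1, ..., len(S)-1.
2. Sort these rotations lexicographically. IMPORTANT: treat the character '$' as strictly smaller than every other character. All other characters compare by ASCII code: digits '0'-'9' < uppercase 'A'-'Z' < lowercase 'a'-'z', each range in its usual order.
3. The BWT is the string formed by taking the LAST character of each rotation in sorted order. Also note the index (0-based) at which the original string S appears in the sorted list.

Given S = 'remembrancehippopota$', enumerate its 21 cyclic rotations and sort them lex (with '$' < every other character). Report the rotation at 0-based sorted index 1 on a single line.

All 21 rotations (rotation i = S[i:]+S[:i]):
  rot[0] = remembrancehippopota$
  rot[1] = emembrancehippopota$r
  rot[2] = membrancehippopota$re
  rot[3] = embrancehippopota$rem
  rot[4] = mbrancehippopota$reme
  rot[5] = brancehippopota$remem
  rot[6] = rancehippopota$rememb
  rot[7] = ancehippopota$remembr
  rot[8] = ncehippopota$remembra
  rot[9] = cehippopota$remembran
  rot[10] = ehippopota$remembranc
  rot[11] = hippopota$remembrance
  rot[12] = ippopota$remembranceh
  rot[13] = ppopota$remembrancehi
  rot[14] = popota$remembrancehip
  rot[15] = opota$remembrancehipp
  rot[16] = pota$remembrancehippo
  rot[17] = ota$remembrancehippop
  rot[18] = ta$remembrancehippopo
  rot[19] = a$remembrancehippopot
  rot[20] = $remembrancehippopota
Sorted (with $ < everything):
  sorted[0] = $remembrancehippopota
  sorted[1] = a$remembrancehippopot
  sorted[2] = ancehippopota$remembr
  sorted[3] = brancehippopota$remem
  sorted[4] = cehippopota$remembran
  sorted[5] = ehippopota$remembranc
  sorted[6] = embrancehippopota$rem
  sorted[7] = emembrancehippopota$r
  sorted[8] = hippopota$remembrance
  sorted[9] = ippopota$remembranceh
  sorted[10] = mbrancehippopota$reme
  sorted[11] = membrancehippopota$re
  sorted[12] = ncehippopota$remembra
  sorted[13] = opota$remembrancehipp
  sorted[14] = ota$remembrancehippop
  sorted[15] = popota$remembrancehip
  sorted[16] = pota$remembrancehippo
  sorted[17] = ppopota$remembrancehi
  sorted[18] = rancehippopota$rememb
  sorted[19] = remembrancehippopota$
  sorted[20] = ta$remembrancehippopo
sorted[1] = a$remembrancehippopot

Answer: a$remembrancehippopot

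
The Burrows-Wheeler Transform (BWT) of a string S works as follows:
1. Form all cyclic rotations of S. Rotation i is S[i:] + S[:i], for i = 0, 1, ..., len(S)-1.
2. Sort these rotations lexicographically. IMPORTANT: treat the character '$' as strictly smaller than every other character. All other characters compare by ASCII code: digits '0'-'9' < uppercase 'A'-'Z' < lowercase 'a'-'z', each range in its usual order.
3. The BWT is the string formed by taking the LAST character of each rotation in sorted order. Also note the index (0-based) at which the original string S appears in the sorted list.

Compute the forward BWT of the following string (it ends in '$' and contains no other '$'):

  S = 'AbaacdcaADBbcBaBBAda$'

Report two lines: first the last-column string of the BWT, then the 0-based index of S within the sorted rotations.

All 21 rotations (rotation i = S[i:]+S[:i]):
  rot[0] = AbaacdcaADBbcBaBBAda$
  rot[1] = baacdcaADBbcBaBBAda$A
  rot[2] = aacdcaADBbcBaBBAda$Ab
  rot[3] = acdcaADBbcBaBBAda$Aba
  rot[4] = cdcaADBbcBaBBAda$Abaa
  rot[5] = dcaADBbcBaBBAda$Abaac
  rot[6] = caADBbcBaBBAda$Abaacd
  rot[7] = aADBbcBaBBAda$Abaacdc
  rot[8] = ADBbcBaBBAda$Abaacdca
  rot[9] = DBbcBaBBAda$AbaacdcaA
  rot[10] = BbcBaBBAda$AbaacdcaAD
  rot[11] = bcBaBBAda$AbaacdcaADB
  rot[12] = cBaBBAda$AbaacdcaADBb
  rot[13] = BaBBAda$AbaacdcaADBbc
  rot[14] = aBBAda$AbaacdcaADBbcB
  rot[15] = BBAda$AbaacdcaADBbcBa
  rot[16] = BAda$AbaacdcaADBbcBaB
  rot[17] = Ada$AbaacdcaADBbcBaBB
  rot[18] = da$AbaacdcaADBbcBaBBA
  rot[19] = a$AbaacdcaADBbcBaBBAd
  rot[20] = $AbaacdcaADBbcBaBBAda
Sorted (with $ < everything):
  sorted[0] = $AbaacdcaADBbcBaBBAda  (last char: 'a')
  sorted[1] = ADBbcBaBBAda$Abaacdca  (last char: 'a')
  sorted[2] = AbaacdcaADBbcBaBBAda$  (last char: '$')
  sorted[3] = Ada$AbaacdcaADBbcBaBB  (last char: 'B')
  sorted[4] = BAda$AbaacdcaADBbcBaB  (last char: 'B')
  sorted[5] = BBAda$AbaacdcaADBbcBa  (last char: 'a')
  sorted[6] = BaBBAda$AbaacdcaADBbc  (last char: 'c')
  sorted[7] = BbcBaBBAda$AbaacdcaAD  (last char: 'D')
  sorted[8] = DBbcBaBBAda$AbaacdcaA  (last char: 'A')
  sorted[9] = a$AbaacdcaADBbcBaBBAd  (last char: 'd')
  sorted[10] = aADBbcBaBBAda$Abaacdc  (last char: 'c')
  sorted[11] = aBBAda$AbaacdcaADBbcB  (last char: 'B')
  sorted[12] = aacdcaADBbcBaBBAda$Ab  (last char: 'b')
  sorted[13] = acdcaADBbcBaBBAda$Aba  (last char: 'a')
  sorted[14] = baacdcaADBbcBaBBAda$A  (last char: 'A')
  sorted[15] = bcBaBBAda$AbaacdcaADB  (last char: 'B')
  sorted[16] = cBaBBAda$AbaacdcaADBb  (last char: 'b')
  sorted[17] = caADBbcBaBBAda$Abaacd  (last char: 'd')
  sorted[18] = cdcaADBbcBaBBAda$Abaa  (last char: 'a')
  sorted[19] = da$AbaacdcaADBbcBaBBA  (last char: 'A')
  sorted[20] = dcaADBbcBaBBAda$Abaac  (last char: 'c')
Last column: aa$BBacDAdcBbaABbdaAc
Original string S is at sorted index 2

Answer: aa$BBacDAdcBbaABbdaAc
2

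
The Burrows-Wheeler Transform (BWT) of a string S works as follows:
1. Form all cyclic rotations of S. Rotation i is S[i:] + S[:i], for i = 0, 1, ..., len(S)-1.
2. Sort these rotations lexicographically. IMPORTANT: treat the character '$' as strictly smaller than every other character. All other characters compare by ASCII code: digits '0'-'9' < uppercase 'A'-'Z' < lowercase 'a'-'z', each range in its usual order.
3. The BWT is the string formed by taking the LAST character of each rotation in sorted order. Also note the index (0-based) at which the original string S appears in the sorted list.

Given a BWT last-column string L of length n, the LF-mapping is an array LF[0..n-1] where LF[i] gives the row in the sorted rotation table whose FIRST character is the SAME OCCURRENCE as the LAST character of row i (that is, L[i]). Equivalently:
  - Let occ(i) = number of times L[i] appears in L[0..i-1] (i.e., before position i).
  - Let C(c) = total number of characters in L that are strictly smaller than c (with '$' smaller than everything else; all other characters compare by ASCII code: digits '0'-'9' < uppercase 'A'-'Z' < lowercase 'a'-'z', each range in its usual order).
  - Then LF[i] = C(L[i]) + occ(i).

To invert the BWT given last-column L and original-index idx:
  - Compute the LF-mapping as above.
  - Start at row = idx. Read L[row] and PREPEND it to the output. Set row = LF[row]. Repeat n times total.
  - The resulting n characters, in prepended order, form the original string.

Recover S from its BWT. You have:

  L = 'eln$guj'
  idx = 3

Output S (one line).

LF mapping: 1 4 5 0 2 6 3
Walk LF starting at row 3, prepending L[row]:
  step 1: row=3, L[3]='$', prepend. Next row=LF[3]=0
  step 2: row=0, L[0]='e', prepend. Next row=LF[0]=1
  step 3: row=1, L[1]='l', prepend. Next row=LF[1]=4
  step 4: row=4, L[4]='g', prepend. Next row=LF[4]=2
  step 5: row=2, L[2]='n', prepend. Next row=LF[2]=5
  step 6: row=5, L[5]='u', prepend. Next row=LF[5]=6
  step 7: row=6, L[6]='j', prepend. Next row=LF[6]=3
Reversed output: jungle$

Answer: jungle$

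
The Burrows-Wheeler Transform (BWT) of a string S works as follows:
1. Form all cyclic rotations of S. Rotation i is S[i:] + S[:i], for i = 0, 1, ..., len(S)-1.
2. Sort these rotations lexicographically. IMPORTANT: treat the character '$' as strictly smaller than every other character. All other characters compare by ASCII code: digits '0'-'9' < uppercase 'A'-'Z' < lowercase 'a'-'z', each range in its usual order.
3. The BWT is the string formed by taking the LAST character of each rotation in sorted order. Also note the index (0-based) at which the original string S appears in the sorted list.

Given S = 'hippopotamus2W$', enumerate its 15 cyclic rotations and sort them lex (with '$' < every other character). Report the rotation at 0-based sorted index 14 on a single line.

All 15 rotations (rotation i = S[i:]+S[:i]):
  rot[0] = hippopotamus2W$
  rot[1] = ippopotamus2W$h
  rot[2] = ppopotamus2W$hi
  rot[3] = popotamus2W$hip
  rot[4] = opotamus2W$hipp
  rot[5] = potamus2W$hippo
  rot[6] = otamus2W$hippop
  rot[7] = tamus2W$hippopo
  rot[8] = amus2W$hippopot
  rot[9] = mus2W$hippopota
  rot[10] = us2W$hippopotam
  rot[11] = s2W$hippopotamu
  rot[12] = 2W$hippopotamus
  rot[13] = W$hippopotamus2
  rot[14] = $hippopotamus2W
Sorted (with $ < everything):
  sorted[0] = $hippopotamus2W
  sorted[1] = 2W$hippopotamus
  sorted[2] = W$hippopotamus2
  sorted[3] = amus2W$hippopot
  sorted[4] = hippopotamus2W$
  sorted[5] = ippopotamus2W$h
  sorted[6] = mus2W$hippopota
  sorted[7] = opotamus2W$hipp
  sorted[8] = otamus2W$hippop
  sorted[9] = popotamus2W$hip
  sorted[10] = potamus2W$hippo
  sorted[11] = ppopotamus2W$hi
  sorted[12] = s2W$hippopotamu
  sorted[13] = tamus2W$hippopo
  sorted[14] = us2W$hippopotam
sorted[14] = us2W$hippopotam

Answer: us2W$hippopotam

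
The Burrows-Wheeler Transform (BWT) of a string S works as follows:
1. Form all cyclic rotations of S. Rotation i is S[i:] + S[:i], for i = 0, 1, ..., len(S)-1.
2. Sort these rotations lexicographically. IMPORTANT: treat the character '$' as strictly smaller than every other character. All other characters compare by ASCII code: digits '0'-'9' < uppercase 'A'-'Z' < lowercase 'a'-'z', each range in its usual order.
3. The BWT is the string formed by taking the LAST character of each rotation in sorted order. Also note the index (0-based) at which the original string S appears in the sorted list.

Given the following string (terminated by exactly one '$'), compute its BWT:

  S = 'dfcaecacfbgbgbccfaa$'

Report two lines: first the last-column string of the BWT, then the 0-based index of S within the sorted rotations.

All 20 rotations (rotation i = S[i:]+S[:i]):
  rot[0] = dfcaecacfbgbgbccfaa$
  rot[1] = fcaecacfbgbgbccfaa$d
  rot[2] = caecacfbgbgbccfaa$df
  rot[3] = aecacfbgbgbccfaa$dfc
  rot[4] = ecacfbgbgbccfaa$dfca
  rot[5] = cacfbgbgbccfaa$dfcae
  rot[6] = acfbgbgbccfaa$dfcaec
  rot[7] = cfbgbgbccfaa$dfcaeca
  rot[8] = fbgbgbccfaa$dfcaecac
  rot[9] = bgbgbccfaa$dfcaecacf
  rot[10] = gbgbccfaa$dfcaecacfb
  rot[11] = bgbccfaa$dfcaecacfbg
  rot[12] = gbccfaa$dfcaecacfbgb
  rot[13] = bccfaa$dfcaecacfbgbg
  rot[14] = ccfaa$dfcaecacfbgbgb
  rot[15] = cfaa$dfcaecacfbgbgbc
  rot[16] = faa$dfcaecacfbgbgbcc
  rot[17] = aa$dfcaecacfbgbgbccf
  rot[18] = a$dfcaecacfbgbgbccfa
  rot[19] = $dfcaecacfbgbgbccfaa
Sorted (with $ < everything):
  sorted[0] = $dfcaecacfbgbgbccfaa  (last char: 'a')
  sorted[1] = a$dfcaecacfbgbgbccfa  (last char: 'a')
  sorted[2] = aa$dfcaecacfbgbgbccf  (last char: 'f')
  sorted[3] = acfbgbgbccfaa$dfcaec  (last char: 'c')
  sorted[4] = aecacfbgbgbccfaa$dfc  (last char: 'c')
  sorted[5] = bccfaa$dfcaecacfbgbg  (last char: 'g')
  sorted[6] = bgbccfaa$dfcaecacfbg  (last char: 'g')
  sorted[7] = bgbgbccfaa$dfcaecacf  (last char: 'f')
  sorted[8] = cacfbgbgbccfaa$dfcae  (last char: 'e')
  sorted[9] = caecacfbgbgbccfaa$df  (last char: 'f')
  sorted[10] = ccfaa$dfcaecacfbgbgb  (last char: 'b')
  sorted[11] = cfaa$dfcaecacfbgbgbc  (last char: 'c')
  sorted[12] = cfbgbgbccfaa$dfcaeca  (last char: 'a')
  sorted[13] = dfcaecacfbgbgbccfaa$  (last char: '$')
  sorted[14] = ecacfbgbgbccfaa$dfca  (last char: 'a')
  sorted[15] = faa$dfcaecacfbgbgbcc  (last char: 'c')
  sorted[16] = fbgbgbccfaa$dfcaecac  (last char: 'c')
  sorted[17] = fcaecacfbgbgbccfaa$d  (last char: 'd')
  sorted[18] = gbccfaa$dfcaecacfbgb  (last char: 'b')
  sorted[19] = gbgbccfaa$dfcaecacfb  (last char: 'b')
Last column: aafccggfefbca$accdbb
Original string S is at sorted index 13

Answer: aafccggfefbca$accdbb
13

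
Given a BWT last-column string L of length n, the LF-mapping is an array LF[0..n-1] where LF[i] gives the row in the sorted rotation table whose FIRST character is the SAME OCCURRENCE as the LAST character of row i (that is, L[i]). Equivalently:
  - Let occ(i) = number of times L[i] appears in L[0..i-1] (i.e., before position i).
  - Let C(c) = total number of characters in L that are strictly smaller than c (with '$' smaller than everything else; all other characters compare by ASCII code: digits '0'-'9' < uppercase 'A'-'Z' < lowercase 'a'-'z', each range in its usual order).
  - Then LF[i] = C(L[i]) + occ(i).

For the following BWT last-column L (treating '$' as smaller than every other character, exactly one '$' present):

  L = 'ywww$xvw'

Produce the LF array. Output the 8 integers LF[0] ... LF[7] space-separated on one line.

Answer: 7 2 3 4 0 6 1 5

Derivation:
Char counts: '$':1, 'v':1, 'w':4, 'x':1, 'y':1
C (first-col start): C('$')=0, C('v')=1, C('w')=2, C('x')=6, C('y')=7
L[0]='y': occ=0, LF[0]=C('y')+0=7+0=7
L[1]='w': occ=0, LF[1]=C('w')+0=2+0=2
L[2]='w': occ=1, LF[2]=C('w')+1=2+1=3
L[3]='w': occ=2, LF[3]=C('w')+2=2+2=4
L[4]='$': occ=0, LF[4]=C('$')+0=0+0=0
L[5]='x': occ=0, LF[5]=C('x')+0=6+0=6
L[6]='v': occ=0, LF[6]=C('v')+0=1+0=1
L[7]='w': occ=3, LF[7]=C('w')+3=2+3=5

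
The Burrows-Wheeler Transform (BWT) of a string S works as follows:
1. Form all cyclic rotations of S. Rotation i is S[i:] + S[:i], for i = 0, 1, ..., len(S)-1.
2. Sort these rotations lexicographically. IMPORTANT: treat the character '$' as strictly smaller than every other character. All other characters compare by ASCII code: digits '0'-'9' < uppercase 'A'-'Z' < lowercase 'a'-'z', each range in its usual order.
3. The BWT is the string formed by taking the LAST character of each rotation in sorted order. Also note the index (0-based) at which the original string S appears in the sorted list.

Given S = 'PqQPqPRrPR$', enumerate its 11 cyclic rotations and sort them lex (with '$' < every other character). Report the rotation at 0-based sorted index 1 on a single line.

Answer: PR$PqQPqPRr

Derivation:
All 11 rotations (rotation i = S[i:]+S[:i]):
  rot[0] = PqQPqPRrPR$
  rot[1] = qQPqPRrPR$P
  rot[2] = QPqPRrPR$Pq
  rot[3] = PqPRrPR$PqQ
  rot[4] = qPRrPR$PqQP
  rot[5] = PRrPR$PqQPq
  rot[6] = RrPR$PqQPqP
  rot[7] = rPR$PqQPqPR
  rot[8] = PR$PqQPqPRr
  rot[9] = R$PqQPqPRrP
  rot[10] = $PqQPqPRrPR
Sorted (with $ < everything):
  sorted[0] = $PqQPqPRrPR
  sorted[1] = PR$PqQPqPRr
  sorted[2] = PRrPR$PqQPq
  sorted[3] = PqPRrPR$PqQ
  sorted[4] = PqQPqPRrPR$
  sorted[5] = QPqPRrPR$Pq
  sorted[6] = R$PqQPqPRrP
  sorted[7] = RrPR$PqQPqP
  sorted[8] = qPRrPR$PqQP
  sorted[9] = qQPqPRrPR$P
  sorted[10] = rPR$PqQPqPR
sorted[1] = PR$PqQPqPRr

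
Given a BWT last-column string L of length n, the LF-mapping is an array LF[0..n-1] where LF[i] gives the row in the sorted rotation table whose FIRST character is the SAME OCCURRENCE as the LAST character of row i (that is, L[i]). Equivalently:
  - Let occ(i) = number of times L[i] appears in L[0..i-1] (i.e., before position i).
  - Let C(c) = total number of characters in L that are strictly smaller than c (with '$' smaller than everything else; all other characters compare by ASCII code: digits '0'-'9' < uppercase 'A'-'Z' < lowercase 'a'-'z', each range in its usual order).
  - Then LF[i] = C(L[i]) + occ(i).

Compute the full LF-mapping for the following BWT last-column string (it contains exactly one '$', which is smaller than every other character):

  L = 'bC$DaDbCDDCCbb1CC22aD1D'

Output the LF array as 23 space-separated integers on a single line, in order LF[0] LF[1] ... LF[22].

Char counts: '$':1, '1':2, '2':2, 'C':6, 'D':6, 'a':2, 'b':4
C (first-col start): C('$')=0, C('1')=1, C('2')=3, C('C')=5, C('D')=11, C('a')=17, C('b')=19
L[0]='b': occ=0, LF[0]=C('b')+0=19+0=19
L[1]='C': occ=0, LF[1]=C('C')+0=5+0=5
L[2]='$': occ=0, LF[2]=C('$')+0=0+0=0
L[3]='D': occ=0, LF[3]=C('D')+0=11+0=11
L[4]='a': occ=0, LF[4]=C('a')+0=17+0=17
L[5]='D': occ=1, LF[5]=C('D')+1=11+1=12
L[6]='b': occ=1, LF[6]=C('b')+1=19+1=20
L[7]='C': occ=1, LF[7]=C('C')+1=5+1=6
L[8]='D': occ=2, LF[8]=C('D')+2=11+2=13
L[9]='D': occ=3, LF[9]=C('D')+3=11+3=14
L[10]='C': occ=2, LF[10]=C('C')+2=5+2=7
L[11]='C': occ=3, LF[11]=C('C')+3=5+3=8
L[12]='b': occ=2, LF[12]=C('b')+2=19+2=21
L[13]='b': occ=3, LF[13]=C('b')+3=19+3=22
L[14]='1': occ=0, LF[14]=C('1')+0=1+0=1
L[15]='C': occ=4, LF[15]=C('C')+4=5+4=9
L[16]='C': occ=5, LF[16]=C('C')+5=5+5=10
L[17]='2': occ=0, LF[17]=C('2')+0=3+0=3
L[18]='2': occ=1, LF[18]=C('2')+1=3+1=4
L[19]='a': occ=1, LF[19]=C('a')+1=17+1=18
L[20]='D': occ=4, LF[20]=C('D')+4=11+4=15
L[21]='1': occ=1, LF[21]=C('1')+1=1+1=2
L[22]='D': occ=5, LF[22]=C('D')+5=11+5=16

Answer: 19 5 0 11 17 12 20 6 13 14 7 8 21 22 1 9 10 3 4 18 15 2 16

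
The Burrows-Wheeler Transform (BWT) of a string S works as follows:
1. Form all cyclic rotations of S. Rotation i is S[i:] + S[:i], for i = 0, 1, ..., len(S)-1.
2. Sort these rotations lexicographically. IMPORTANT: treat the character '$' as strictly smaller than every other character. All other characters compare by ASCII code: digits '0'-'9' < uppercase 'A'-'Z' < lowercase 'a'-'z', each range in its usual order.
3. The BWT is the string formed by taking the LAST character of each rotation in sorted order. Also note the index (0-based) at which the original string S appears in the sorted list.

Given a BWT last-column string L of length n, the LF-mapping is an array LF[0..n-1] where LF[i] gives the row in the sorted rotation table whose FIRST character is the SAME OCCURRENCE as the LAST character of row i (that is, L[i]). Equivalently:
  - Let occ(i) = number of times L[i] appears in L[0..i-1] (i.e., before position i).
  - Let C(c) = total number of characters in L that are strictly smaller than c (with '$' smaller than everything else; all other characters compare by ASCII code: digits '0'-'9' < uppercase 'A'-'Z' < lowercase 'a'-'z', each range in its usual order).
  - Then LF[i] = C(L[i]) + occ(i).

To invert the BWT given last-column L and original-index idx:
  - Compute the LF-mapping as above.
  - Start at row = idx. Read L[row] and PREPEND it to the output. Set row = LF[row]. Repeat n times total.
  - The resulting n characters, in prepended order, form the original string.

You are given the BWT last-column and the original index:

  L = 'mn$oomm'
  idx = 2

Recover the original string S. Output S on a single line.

Answer: momonm$

Derivation:
LF mapping: 1 4 0 5 6 2 3
Walk LF starting at row 2, prepending L[row]:
  step 1: row=2, L[2]='$', prepend. Next row=LF[2]=0
  step 2: row=0, L[0]='m', prepend. Next row=LF[0]=1
  step 3: row=1, L[1]='n', prepend. Next row=LF[1]=4
  step 4: row=4, L[4]='o', prepend. Next row=LF[4]=6
  step 5: row=6, L[6]='m', prepend. Next row=LF[6]=3
  step 6: row=3, L[3]='o', prepend. Next row=LF[3]=5
  step 7: row=5, L[5]='m', prepend. Next row=LF[5]=2
Reversed output: momonm$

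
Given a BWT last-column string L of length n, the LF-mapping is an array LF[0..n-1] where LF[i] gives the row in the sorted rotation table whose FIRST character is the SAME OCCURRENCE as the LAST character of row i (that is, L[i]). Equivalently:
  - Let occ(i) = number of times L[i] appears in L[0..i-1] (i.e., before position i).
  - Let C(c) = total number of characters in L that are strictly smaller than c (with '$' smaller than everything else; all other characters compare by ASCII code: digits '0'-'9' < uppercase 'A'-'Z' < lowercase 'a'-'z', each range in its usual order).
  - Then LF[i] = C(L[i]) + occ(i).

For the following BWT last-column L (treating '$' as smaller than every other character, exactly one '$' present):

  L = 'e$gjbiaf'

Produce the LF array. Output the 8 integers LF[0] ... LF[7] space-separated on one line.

Char counts: '$':1, 'a':1, 'b':1, 'e':1, 'f':1, 'g':1, 'i':1, 'j':1
C (first-col start): C('$')=0, C('a')=1, C('b')=2, C('e')=3, C('f')=4, C('g')=5, C('i')=6, C('j')=7
L[0]='e': occ=0, LF[0]=C('e')+0=3+0=3
L[1]='$': occ=0, LF[1]=C('$')+0=0+0=0
L[2]='g': occ=0, LF[2]=C('g')+0=5+0=5
L[3]='j': occ=0, LF[3]=C('j')+0=7+0=7
L[4]='b': occ=0, LF[4]=C('b')+0=2+0=2
L[5]='i': occ=0, LF[5]=C('i')+0=6+0=6
L[6]='a': occ=0, LF[6]=C('a')+0=1+0=1
L[7]='f': occ=0, LF[7]=C('f')+0=4+0=4

Answer: 3 0 5 7 2 6 1 4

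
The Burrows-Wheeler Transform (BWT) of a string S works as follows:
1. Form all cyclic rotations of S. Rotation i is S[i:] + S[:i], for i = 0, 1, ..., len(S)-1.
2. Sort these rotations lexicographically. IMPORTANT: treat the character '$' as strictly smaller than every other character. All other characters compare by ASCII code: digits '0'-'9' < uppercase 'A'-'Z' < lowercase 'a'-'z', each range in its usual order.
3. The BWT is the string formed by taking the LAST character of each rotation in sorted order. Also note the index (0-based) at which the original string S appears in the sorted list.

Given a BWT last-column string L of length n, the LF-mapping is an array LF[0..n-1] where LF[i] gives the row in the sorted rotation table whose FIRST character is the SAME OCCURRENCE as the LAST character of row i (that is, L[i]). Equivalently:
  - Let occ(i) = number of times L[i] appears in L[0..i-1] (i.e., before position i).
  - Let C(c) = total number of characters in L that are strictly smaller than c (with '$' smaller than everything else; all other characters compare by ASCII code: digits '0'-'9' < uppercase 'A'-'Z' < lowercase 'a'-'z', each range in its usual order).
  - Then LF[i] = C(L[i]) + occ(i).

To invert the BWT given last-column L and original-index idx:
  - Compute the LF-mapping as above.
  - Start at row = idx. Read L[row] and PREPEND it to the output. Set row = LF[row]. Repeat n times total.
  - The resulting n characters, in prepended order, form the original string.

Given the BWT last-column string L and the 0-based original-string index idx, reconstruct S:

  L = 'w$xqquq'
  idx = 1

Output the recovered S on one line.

Answer: qqxquw$

Derivation:
LF mapping: 5 0 6 1 2 4 3
Walk LF starting at row 1, prepending L[row]:
  step 1: row=1, L[1]='$', prepend. Next row=LF[1]=0
  step 2: row=0, L[0]='w', prepend. Next row=LF[0]=5
  step 3: row=5, L[5]='u', prepend. Next row=LF[5]=4
  step 4: row=4, L[4]='q', prepend. Next row=LF[4]=2
  step 5: row=2, L[2]='x', prepend. Next row=LF[2]=6
  step 6: row=6, L[6]='q', prepend. Next row=LF[6]=3
  step 7: row=3, L[3]='q', prepend. Next row=LF[3]=1
Reversed output: qqxquw$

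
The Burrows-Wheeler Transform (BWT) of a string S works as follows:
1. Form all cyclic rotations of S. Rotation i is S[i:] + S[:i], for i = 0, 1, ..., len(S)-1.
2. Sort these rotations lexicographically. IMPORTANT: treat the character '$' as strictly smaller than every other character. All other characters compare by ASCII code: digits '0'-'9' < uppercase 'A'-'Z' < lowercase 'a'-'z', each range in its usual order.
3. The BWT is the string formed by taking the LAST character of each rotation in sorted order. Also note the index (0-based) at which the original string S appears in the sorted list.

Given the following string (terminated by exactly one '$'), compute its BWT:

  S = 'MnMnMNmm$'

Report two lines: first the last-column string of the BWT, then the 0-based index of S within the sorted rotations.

All 9 rotations (rotation i = S[i:]+S[:i]):
  rot[0] = MnMnMNmm$
  rot[1] = nMnMNmm$M
  rot[2] = MnMNmm$Mn
  rot[3] = nMNmm$MnM
  rot[4] = MNmm$MnMn
  rot[5] = Nmm$MnMnM
  rot[6] = mm$MnMnMN
  rot[7] = m$MnMnMNm
  rot[8] = $MnMnMNmm
Sorted (with $ < everything):
  sorted[0] = $MnMnMNmm  (last char: 'm')
  sorted[1] = MNmm$MnMn  (last char: 'n')
  sorted[2] = MnMNmm$Mn  (last char: 'n')
  sorted[3] = MnMnMNmm$  (last char: '$')
  sorted[4] = Nmm$MnMnM  (last char: 'M')
  sorted[5] = m$MnMnMNm  (last char: 'm')
  sorted[6] = mm$MnMnMN  (last char: 'N')
  sorted[7] = nMNmm$MnM  (last char: 'M')
  sorted[8] = nMnMNmm$M  (last char: 'M')
Last column: mnn$MmNMM
Original string S is at sorted index 3

Answer: mnn$MmNMM
3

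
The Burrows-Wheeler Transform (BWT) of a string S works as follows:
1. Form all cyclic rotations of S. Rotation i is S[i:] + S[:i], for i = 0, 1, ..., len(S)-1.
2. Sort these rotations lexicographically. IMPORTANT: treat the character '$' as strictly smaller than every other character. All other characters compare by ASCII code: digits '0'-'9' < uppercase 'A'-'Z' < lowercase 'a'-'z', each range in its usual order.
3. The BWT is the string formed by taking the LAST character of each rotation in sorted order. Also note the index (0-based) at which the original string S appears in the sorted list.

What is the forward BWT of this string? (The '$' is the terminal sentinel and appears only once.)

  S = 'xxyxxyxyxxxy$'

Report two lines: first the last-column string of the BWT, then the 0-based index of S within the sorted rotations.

All 13 rotations (rotation i = S[i:]+S[:i]):
  rot[0] = xxyxxyxyxxxy$
  rot[1] = xyxxyxyxxxy$x
  rot[2] = yxxyxyxxxy$xx
  rot[3] = xxyxyxxxy$xxy
  rot[4] = xyxyxxxy$xxyx
  rot[5] = yxyxxxy$xxyxx
  rot[6] = xyxxxy$xxyxxy
  rot[7] = yxxxy$xxyxxyx
  rot[8] = xxxy$xxyxxyxy
  rot[9] = xxy$xxyxxyxyx
  rot[10] = xy$xxyxxyxyxx
  rot[11] = y$xxyxxyxyxxx
  rot[12] = $xxyxxyxyxxxy
Sorted (with $ < everything):
  sorted[0] = $xxyxxyxyxxxy  (last char: 'y')
  sorted[1] = xxxy$xxyxxyxy  (last char: 'y')
  sorted[2] = xxy$xxyxxyxyx  (last char: 'x')
  sorted[3] = xxyxxyxyxxxy$  (last char: '$')
  sorted[4] = xxyxyxxxy$xxy  (last char: 'y')
  sorted[5] = xy$xxyxxyxyxx  (last char: 'x')
  sorted[6] = xyxxxy$xxyxxy  (last char: 'y')
  sorted[7] = xyxxyxyxxxy$x  (last char: 'x')
  sorted[8] = xyxyxxxy$xxyx  (last char: 'x')
  sorted[9] = y$xxyxxyxyxxx  (last char: 'x')
  sorted[10] = yxxxy$xxyxxyx  (last char: 'x')
  sorted[11] = yxxyxyxxxy$xx  (last char: 'x')
  sorted[12] = yxyxxxy$xxyxx  (last char: 'x')
Last column: yyx$yxyxxxxxx
Original string S is at sorted index 3

Answer: yyx$yxyxxxxxx
3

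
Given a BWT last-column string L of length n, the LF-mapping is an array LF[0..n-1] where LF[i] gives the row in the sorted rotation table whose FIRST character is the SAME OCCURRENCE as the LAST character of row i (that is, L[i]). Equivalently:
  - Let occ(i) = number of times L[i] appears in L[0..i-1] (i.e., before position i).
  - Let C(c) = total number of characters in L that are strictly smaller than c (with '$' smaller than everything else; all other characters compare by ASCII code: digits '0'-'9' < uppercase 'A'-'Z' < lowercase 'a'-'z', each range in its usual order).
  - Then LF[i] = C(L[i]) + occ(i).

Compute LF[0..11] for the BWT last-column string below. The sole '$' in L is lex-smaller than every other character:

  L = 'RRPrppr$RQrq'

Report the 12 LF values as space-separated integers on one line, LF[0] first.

Answer: 3 4 1 9 6 7 10 0 5 2 11 8

Derivation:
Char counts: '$':1, 'P':1, 'Q':1, 'R':3, 'p':2, 'q':1, 'r':3
C (first-col start): C('$')=0, C('P')=1, C('Q')=2, C('R')=3, C('p')=6, C('q')=8, C('r')=9
L[0]='R': occ=0, LF[0]=C('R')+0=3+0=3
L[1]='R': occ=1, LF[1]=C('R')+1=3+1=4
L[2]='P': occ=0, LF[2]=C('P')+0=1+0=1
L[3]='r': occ=0, LF[3]=C('r')+0=9+0=9
L[4]='p': occ=0, LF[4]=C('p')+0=6+0=6
L[5]='p': occ=1, LF[5]=C('p')+1=6+1=7
L[6]='r': occ=1, LF[6]=C('r')+1=9+1=10
L[7]='$': occ=0, LF[7]=C('$')+0=0+0=0
L[8]='R': occ=2, LF[8]=C('R')+2=3+2=5
L[9]='Q': occ=0, LF[9]=C('Q')+0=2+0=2
L[10]='r': occ=2, LF[10]=C('r')+2=9+2=11
L[11]='q': occ=0, LF[11]=C('q')+0=8+0=8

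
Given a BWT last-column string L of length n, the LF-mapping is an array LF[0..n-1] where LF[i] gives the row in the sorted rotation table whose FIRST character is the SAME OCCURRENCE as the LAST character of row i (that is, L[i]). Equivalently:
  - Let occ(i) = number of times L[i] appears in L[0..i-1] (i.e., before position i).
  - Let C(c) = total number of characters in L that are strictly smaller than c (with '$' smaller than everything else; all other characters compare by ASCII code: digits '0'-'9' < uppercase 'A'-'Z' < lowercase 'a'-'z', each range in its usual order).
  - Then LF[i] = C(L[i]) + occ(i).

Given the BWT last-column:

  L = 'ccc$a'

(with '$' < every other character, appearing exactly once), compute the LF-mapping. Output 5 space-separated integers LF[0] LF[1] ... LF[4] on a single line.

Answer: 2 3 4 0 1

Derivation:
Char counts: '$':1, 'a':1, 'c':3
C (first-col start): C('$')=0, C('a')=1, C('c')=2
L[0]='c': occ=0, LF[0]=C('c')+0=2+0=2
L[1]='c': occ=1, LF[1]=C('c')+1=2+1=3
L[2]='c': occ=2, LF[2]=C('c')+2=2+2=4
L[3]='$': occ=0, LF[3]=C('$')+0=0+0=0
L[4]='a': occ=0, LF[4]=C('a')+0=1+0=1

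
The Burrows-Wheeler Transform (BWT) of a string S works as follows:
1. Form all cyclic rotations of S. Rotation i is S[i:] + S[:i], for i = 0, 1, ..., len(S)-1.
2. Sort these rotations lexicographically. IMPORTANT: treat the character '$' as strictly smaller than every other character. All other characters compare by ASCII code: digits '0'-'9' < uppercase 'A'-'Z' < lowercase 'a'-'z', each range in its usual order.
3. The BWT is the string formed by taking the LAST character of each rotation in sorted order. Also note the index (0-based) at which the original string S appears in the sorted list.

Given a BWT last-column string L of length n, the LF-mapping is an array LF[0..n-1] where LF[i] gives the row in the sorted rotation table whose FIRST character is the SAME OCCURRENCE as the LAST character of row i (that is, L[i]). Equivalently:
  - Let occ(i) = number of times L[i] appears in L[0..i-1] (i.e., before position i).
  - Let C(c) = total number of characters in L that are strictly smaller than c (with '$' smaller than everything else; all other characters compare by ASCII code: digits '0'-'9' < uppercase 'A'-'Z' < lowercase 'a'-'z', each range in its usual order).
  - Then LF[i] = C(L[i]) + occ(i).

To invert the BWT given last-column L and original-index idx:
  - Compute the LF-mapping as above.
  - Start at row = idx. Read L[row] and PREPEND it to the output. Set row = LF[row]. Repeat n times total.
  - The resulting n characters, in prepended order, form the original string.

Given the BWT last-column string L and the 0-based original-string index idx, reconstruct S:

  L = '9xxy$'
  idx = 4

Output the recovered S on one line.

LF mapping: 1 2 3 4 0
Walk LF starting at row 4, prepending L[row]:
  step 1: row=4, L[4]='$', prepend. Next row=LF[4]=0
  step 2: row=0, L[0]='9', prepend. Next row=LF[0]=1
  step 3: row=1, L[1]='x', prepend. Next row=LF[1]=2
  step 4: row=2, L[2]='x', prepend. Next row=LF[2]=3
  step 5: row=3, L[3]='y', prepend. Next row=LF[3]=4
Reversed output: yxx9$

Answer: yxx9$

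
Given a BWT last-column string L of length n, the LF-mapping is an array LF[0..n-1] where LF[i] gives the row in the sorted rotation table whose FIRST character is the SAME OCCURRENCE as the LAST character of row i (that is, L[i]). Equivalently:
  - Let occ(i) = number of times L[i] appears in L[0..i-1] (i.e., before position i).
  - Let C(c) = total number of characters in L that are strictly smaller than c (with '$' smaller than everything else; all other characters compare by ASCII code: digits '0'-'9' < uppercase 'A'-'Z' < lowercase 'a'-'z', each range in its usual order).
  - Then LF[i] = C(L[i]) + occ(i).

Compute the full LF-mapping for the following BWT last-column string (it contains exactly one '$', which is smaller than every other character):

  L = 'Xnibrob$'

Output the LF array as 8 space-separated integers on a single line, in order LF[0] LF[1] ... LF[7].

Char counts: '$':1, 'X':1, 'b':2, 'i':1, 'n':1, 'o':1, 'r':1
C (first-col start): C('$')=0, C('X')=1, C('b')=2, C('i')=4, C('n')=5, C('o')=6, C('r')=7
L[0]='X': occ=0, LF[0]=C('X')+0=1+0=1
L[1]='n': occ=0, LF[1]=C('n')+0=5+0=5
L[2]='i': occ=0, LF[2]=C('i')+0=4+0=4
L[3]='b': occ=0, LF[3]=C('b')+0=2+0=2
L[4]='r': occ=0, LF[4]=C('r')+0=7+0=7
L[5]='o': occ=0, LF[5]=C('o')+0=6+0=6
L[6]='b': occ=1, LF[6]=C('b')+1=2+1=3
L[7]='$': occ=0, LF[7]=C('$')+0=0+0=0

Answer: 1 5 4 2 7 6 3 0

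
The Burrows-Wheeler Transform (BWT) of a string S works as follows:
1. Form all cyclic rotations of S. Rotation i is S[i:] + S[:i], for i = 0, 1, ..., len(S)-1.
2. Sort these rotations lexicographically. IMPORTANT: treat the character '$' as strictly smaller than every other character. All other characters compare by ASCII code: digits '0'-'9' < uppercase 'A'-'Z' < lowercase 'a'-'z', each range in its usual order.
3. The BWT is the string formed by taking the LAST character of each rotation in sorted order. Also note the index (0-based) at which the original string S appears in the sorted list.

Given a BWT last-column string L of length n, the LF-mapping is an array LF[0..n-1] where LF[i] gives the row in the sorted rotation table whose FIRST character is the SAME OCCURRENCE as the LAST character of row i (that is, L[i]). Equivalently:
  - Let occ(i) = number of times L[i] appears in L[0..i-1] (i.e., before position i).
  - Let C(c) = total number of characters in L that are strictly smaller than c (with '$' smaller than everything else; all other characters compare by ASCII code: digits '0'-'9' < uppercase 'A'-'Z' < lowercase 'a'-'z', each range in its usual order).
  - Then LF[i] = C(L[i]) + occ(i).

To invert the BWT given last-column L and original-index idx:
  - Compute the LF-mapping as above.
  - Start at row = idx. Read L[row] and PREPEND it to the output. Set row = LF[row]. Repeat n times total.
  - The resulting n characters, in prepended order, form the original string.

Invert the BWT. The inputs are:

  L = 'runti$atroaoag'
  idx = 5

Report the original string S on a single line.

Answer: iguanarotator$

Derivation:
LF mapping: 9 13 6 11 5 0 1 12 10 7 2 8 3 4
Walk LF starting at row 5, prepending L[row]:
  step 1: row=5, L[5]='$', prepend. Next row=LF[5]=0
  step 2: row=0, L[0]='r', prepend. Next row=LF[0]=9
  step 3: row=9, L[9]='o', prepend. Next row=LF[9]=7
  step 4: row=7, L[7]='t', prepend. Next row=LF[7]=12
  step 5: row=12, L[12]='a', prepend. Next row=LF[12]=3
  step 6: row=3, L[3]='t', prepend. Next row=LF[3]=11
  step 7: row=11, L[11]='o', prepend. Next row=LF[11]=8
  step 8: row=8, L[8]='r', prepend. Next row=LF[8]=10
  step 9: row=10, L[10]='a', prepend. Next row=LF[10]=2
  step 10: row=2, L[2]='n', prepend. Next row=LF[2]=6
  step 11: row=6, L[6]='a', prepend. Next row=LF[6]=1
  step 12: row=1, L[1]='u', prepend. Next row=LF[1]=13
  step 13: row=13, L[13]='g', prepend. Next row=LF[13]=4
  step 14: row=4, L[4]='i', prepend. Next row=LF[4]=5
Reversed output: iguanarotator$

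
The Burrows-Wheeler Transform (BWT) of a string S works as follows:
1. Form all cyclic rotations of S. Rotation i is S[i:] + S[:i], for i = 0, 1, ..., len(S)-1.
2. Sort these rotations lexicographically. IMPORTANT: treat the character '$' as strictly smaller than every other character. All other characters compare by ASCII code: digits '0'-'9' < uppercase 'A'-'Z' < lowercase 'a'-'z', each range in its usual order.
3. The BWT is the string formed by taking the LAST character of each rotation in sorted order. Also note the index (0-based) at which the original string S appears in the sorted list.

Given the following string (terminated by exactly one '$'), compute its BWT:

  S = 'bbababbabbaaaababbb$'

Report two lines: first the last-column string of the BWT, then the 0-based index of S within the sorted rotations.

All 20 rotations (rotation i = S[i:]+S[:i]):
  rot[0] = bbababbabbaaaababbb$
  rot[1] = bababbabbaaaababbb$b
  rot[2] = ababbabbaaaababbb$bb
  rot[3] = babbabbaaaababbb$bba
  rot[4] = abbabbaaaababbb$bbab
  rot[5] = bbabbaaaababbb$bbaba
  rot[6] = babbaaaababbb$bbabab
  rot[7] = abbaaaababbb$bbababb
  rot[8] = bbaaaababbb$bbababba
  rot[9] = baaaababbb$bbababbab
  rot[10] = aaaababbb$bbababbabb
  rot[11] = aaababbb$bbababbabba
  rot[12] = aababbb$bbababbabbaa
  rot[13] = ababbb$bbababbabbaaa
  rot[14] = babbb$bbababbabbaaaa
  rot[15] = abbb$bbababbabbaaaab
  rot[16] = bbb$bbababbabbaaaaba
  rot[17] = bb$bbababbabbaaaabab
  rot[18] = b$bbababbabbaaaababb
  rot[19] = $bbababbabbaaaababbb
Sorted (with $ < everything):
  sorted[0] = $bbababbabbaaaababbb  (last char: 'b')
  sorted[1] = aaaababbb$bbababbabb  (last char: 'b')
  sorted[2] = aaababbb$bbababbabba  (last char: 'a')
  sorted[3] = aababbb$bbababbabbaa  (last char: 'a')
  sorted[4] = ababbabbaaaababbb$bb  (last char: 'b')
  sorted[5] = ababbb$bbababbabbaaa  (last char: 'a')
  sorted[6] = abbaaaababbb$bbababb  (last char: 'b')
  sorted[7] = abbabbaaaababbb$bbab  (last char: 'b')
  sorted[8] = abbb$bbababbabbaaaab  (last char: 'b')
  sorted[9] = b$bbababbabbaaaababb  (last char: 'b')
  sorted[10] = baaaababbb$bbababbab  (last char: 'b')
  sorted[11] = bababbabbaaaababbb$b  (last char: 'b')
  sorted[12] = babbaaaababbb$bbabab  (last char: 'b')
  sorted[13] = babbabbaaaababbb$bba  (last char: 'a')
  sorted[14] = babbb$bbababbabbaaaa  (last char: 'a')
  sorted[15] = bb$bbababbabbaaaabab  (last char: 'b')
  sorted[16] = bbaaaababbb$bbababba  (last char: 'a')
  sorted[17] = bbababbabbaaaababbb$  (last char: '$')
  sorted[18] = bbabbaaaababbb$bbaba  (last char: 'a')
  sorted[19] = bbb$bbababbabbaaaaba  (last char: 'a')
Last column: bbaababbbbbbbaaba$aa
Original string S is at sorted index 17

Answer: bbaababbbbbbbaaba$aa
17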